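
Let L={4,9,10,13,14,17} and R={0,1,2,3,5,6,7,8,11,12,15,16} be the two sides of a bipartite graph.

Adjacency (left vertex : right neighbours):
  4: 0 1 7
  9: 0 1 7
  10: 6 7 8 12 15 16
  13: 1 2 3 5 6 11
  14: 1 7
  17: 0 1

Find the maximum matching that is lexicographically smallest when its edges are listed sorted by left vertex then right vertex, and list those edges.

Lex-smallest maximum matching: {(4,0), (9,1), (10,6), (13,2), (14,7)}

|M| = 5 (so the lex-smallest maximum matching has 5 edges)
process left vertices in ascending order; for each, take the smallest-labelled available neighbour that still permits 5 edges overall, or leave it unmatched if none does
lex-smallest matching: {4-0, 9-1, 10-6, 13-2, 14-7}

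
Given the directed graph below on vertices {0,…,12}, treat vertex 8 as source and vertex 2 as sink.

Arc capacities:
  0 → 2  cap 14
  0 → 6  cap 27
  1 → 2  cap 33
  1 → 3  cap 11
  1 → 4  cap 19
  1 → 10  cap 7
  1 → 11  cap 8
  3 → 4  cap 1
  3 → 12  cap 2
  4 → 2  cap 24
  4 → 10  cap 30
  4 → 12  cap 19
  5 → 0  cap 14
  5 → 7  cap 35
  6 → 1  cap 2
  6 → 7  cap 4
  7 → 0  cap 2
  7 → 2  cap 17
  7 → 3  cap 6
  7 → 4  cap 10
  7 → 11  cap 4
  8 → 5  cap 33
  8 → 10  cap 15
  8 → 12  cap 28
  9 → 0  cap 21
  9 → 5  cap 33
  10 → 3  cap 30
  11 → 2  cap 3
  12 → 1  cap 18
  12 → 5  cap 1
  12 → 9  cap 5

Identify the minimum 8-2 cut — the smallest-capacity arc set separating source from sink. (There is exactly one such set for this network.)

Min-cut arcs: {(3,4), (8,5), (12,1), (12,5), (12,9)} (total capacity 58)

augment #1: 8→5→0→2 push 14
augment #2: 8→5→7→2 push 17
augment #3: 8→12→1→2 push 18
augment #4: 8→5→7→4→2 push 2
augment #5: 8→10→3→4→2 push 1
augment #6: 8→12→5→7→4→2 push 1
augment #7: 8→12→9→0→6→1→2 push 2
augment #8: 8→12→9→5→7→4→2 push 3
max flow = 58; residual-reachable set from 8 gives S-side
cut edges (S→T): {(3,4), (8,5), (12,1), (12,5), (12,9)} total cap 58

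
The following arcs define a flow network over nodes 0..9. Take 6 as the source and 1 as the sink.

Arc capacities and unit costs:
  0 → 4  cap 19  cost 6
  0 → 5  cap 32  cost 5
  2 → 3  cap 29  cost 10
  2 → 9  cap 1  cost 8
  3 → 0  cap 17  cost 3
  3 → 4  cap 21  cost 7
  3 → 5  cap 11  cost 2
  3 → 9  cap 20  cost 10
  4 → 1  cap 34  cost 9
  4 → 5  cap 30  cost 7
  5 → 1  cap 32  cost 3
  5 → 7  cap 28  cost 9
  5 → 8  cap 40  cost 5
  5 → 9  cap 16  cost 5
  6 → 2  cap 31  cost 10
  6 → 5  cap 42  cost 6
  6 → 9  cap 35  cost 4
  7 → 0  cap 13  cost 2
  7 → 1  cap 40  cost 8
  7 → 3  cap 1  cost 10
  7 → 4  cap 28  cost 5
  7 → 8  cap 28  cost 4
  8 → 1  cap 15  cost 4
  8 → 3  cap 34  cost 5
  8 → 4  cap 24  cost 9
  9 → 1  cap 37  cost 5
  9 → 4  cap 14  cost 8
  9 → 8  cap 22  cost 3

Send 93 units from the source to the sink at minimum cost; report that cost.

shortest-cost path #1: 6→9→1 push 35 @ unit cost 9 (adds 315)
shortest-cost path #2: 6→5→1 push 32 @ unit cost 9 (adds 288)
shortest-cost path #3: 6→5→8→1 push 10 @ unit cost 15 (adds 150)
shortest-cost path #4: 6→2→9→1 push 1 @ unit cost 23 (adds 23)
shortest-cost path #5: 6→2→3→5→8→1 push 5 @ unit cost 31 (adds 155)
shortest-cost path #6: 6→2→3→5→9→1 push 1 @ unit cost 32 (adds 32)
shortest-cost path #7: 6→2→3→4→1 push 9 @ unit cost 36 (adds 324)
total cost = 1287

Minimum cost for 93 units: 1287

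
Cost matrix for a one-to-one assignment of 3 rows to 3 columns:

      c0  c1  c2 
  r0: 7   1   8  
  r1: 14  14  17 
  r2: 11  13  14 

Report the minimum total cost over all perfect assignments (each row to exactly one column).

one of 2 optimal assignments: row0→col1 (cost 1), row1→col0 (cost 14), row2→col2 (cost 14)
total = 1 + 14 + 14 = 29

Minimum assignment cost: 29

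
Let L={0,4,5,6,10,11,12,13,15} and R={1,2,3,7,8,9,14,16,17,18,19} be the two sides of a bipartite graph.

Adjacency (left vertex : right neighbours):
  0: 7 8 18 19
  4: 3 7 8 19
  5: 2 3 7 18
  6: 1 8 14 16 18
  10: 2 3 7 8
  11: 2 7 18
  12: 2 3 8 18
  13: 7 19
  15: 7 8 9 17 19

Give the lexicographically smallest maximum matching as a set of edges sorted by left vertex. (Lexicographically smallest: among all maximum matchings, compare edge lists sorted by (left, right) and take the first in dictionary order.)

|M| = 8 (so the lex-smallest maximum matching has 8 edges)
process left vertices in ascending order; for each, take the smallest-labelled available neighbour that still permits 8 edges overall, or leave it unmatched if none does
lex-smallest matching: {0-7, 4-3, 5-2, 6-1, 10-8, 11-18, 13-19, 15-9}

Lex-smallest maximum matching: {(0,7), (4,3), (5,2), (6,1), (10,8), (11,18), (13,19), (15,9)}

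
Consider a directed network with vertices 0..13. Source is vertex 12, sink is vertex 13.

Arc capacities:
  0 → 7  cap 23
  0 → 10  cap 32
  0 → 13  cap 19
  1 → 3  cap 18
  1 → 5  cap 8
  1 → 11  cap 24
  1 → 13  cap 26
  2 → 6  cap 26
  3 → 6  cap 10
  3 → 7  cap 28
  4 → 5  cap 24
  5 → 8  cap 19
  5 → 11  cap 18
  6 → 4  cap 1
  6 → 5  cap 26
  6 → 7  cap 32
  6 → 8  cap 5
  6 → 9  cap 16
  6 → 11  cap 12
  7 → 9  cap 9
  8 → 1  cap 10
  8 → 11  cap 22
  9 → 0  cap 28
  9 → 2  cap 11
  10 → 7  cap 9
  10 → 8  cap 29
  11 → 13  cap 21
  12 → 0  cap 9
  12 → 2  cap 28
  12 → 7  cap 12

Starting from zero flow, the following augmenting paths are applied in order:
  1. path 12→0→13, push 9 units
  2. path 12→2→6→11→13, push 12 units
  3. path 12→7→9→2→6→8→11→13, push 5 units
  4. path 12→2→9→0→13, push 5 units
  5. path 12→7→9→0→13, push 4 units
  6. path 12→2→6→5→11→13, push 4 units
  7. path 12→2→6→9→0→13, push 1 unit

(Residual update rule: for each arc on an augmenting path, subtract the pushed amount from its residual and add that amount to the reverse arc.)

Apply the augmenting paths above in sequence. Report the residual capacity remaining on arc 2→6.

Residual capacity of (2,6): 4

after path 1 (12→0→13, push 9): res(2,6)=26
after path 2 (12→2→6→11→13, push 12): res(2,6)=14
after path 3 (12→7→9→2→6→8→11→13, push 5): res(2,6)=9
after path 4 (12→2→9→0→13, push 5): res(2,6)=9
after path 5 (12→7→9→0→13, push 4): res(2,6)=9
after path 6 (12→2→6→5→11→13, push 4): res(2,6)=5
after path 7 (12→2→6→9→0→13, push 1): res(2,6)=4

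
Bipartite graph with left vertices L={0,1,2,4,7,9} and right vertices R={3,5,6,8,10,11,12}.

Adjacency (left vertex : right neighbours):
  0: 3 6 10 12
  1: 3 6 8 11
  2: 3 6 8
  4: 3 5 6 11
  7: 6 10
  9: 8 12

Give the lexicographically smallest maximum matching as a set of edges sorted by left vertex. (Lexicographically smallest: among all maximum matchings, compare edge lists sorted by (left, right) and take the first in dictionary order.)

|M| = 6 (so the lex-smallest maximum matching has 6 edges)
process left vertices in ascending order; for each, take the smallest-labelled available neighbour that still permits 6 edges overall, or leave it unmatched if none does
lex-smallest matching: {0-3, 1-6, 2-8, 4-5, 7-10, 9-12}

Lex-smallest maximum matching: {(0,3), (1,6), (2,8), (4,5), (7,10), (9,12)}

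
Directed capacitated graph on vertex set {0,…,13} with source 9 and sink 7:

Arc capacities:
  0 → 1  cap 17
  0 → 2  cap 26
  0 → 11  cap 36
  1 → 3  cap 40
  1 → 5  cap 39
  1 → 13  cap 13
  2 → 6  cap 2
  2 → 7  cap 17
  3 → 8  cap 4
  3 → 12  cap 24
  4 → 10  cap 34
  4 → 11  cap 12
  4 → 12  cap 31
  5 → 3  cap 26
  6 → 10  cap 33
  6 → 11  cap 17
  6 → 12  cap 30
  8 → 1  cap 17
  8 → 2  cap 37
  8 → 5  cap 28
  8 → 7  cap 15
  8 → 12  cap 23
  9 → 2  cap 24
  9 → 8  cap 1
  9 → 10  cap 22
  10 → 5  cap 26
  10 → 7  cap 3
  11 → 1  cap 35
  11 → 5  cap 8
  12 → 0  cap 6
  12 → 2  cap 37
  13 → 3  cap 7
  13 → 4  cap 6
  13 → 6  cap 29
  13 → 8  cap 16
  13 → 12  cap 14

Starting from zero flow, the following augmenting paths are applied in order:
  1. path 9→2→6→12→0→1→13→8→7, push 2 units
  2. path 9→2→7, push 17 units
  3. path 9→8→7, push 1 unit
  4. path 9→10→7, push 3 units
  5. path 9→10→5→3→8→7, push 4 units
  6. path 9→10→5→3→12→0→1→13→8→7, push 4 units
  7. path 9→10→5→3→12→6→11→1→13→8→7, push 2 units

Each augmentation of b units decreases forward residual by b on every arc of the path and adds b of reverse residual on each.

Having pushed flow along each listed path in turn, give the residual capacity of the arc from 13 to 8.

after path 1 (9→2→6→12→0→1→13→8→7, push 2): res(13,8)=14
after path 2 (9→2→7, push 17): res(13,8)=14
after path 3 (9→8→7, push 1): res(13,8)=14
after path 4 (9→10→7, push 3): res(13,8)=14
after path 5 (9→10→5→3→8→7, push 4): res(13,8)=14
after path 6 (9→10→5→3→12→0→1→13→8→7, push 4): res(13,8)=10
after path 7 (9→10→5→3→12→6→11→1→13→8→7, push 2): res(13,8)=8

Residual capacity of (13,8): 8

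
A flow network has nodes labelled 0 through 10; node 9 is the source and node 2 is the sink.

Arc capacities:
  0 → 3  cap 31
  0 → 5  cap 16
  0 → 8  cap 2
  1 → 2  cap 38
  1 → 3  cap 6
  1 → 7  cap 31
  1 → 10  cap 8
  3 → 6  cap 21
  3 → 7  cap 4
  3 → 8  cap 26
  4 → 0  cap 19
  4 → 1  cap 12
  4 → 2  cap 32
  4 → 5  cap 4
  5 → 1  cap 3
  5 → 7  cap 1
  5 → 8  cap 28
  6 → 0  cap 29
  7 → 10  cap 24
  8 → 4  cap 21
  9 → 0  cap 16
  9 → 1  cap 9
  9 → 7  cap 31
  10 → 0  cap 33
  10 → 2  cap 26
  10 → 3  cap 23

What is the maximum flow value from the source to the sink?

Maximum flow value: 49

augment #1: 9→1→2 bottleneck 9, total now 9
augment #2: 9→7→10→2 bottleneck 24, total now 33
augment #3: 9→0→5→1→2 bottleneck 3, total now 36
augment #4: 9→0→8→4→2 bottleneck 2, total now 38
augment #5: 9→0→3→8→4→2 bottleneck 11, total now 49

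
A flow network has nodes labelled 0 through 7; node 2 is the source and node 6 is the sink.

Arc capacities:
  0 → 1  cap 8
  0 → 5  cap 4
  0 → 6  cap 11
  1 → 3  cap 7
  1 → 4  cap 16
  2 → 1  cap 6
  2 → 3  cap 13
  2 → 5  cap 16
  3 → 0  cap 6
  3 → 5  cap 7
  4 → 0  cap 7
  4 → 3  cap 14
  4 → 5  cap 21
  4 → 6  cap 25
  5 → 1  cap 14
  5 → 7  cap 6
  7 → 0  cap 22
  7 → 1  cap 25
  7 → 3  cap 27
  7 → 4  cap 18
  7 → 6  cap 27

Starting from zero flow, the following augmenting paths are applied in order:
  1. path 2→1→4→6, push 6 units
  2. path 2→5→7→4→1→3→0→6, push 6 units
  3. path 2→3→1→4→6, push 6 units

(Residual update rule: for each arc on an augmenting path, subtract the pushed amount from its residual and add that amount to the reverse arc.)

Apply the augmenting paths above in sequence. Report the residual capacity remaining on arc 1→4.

after path 1 (2→1→4→6, push 6): res(1,4)=10
after path 2 (2→5→7→4→1→3→0→6, push 6): res(1,4)=16
after path 3 (2→3→1→4→6, push 6): res(1,4)=10

Residual capacity of (1,4): 10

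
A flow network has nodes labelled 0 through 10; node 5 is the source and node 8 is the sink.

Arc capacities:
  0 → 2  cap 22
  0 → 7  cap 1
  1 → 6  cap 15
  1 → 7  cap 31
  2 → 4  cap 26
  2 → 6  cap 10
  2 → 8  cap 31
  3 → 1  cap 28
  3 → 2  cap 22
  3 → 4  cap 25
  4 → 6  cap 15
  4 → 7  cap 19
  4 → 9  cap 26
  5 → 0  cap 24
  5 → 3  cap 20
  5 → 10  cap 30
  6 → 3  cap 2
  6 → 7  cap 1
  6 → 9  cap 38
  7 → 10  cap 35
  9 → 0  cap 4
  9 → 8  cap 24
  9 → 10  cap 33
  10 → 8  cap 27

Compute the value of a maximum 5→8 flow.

Maximum flow value: 69

augment #1: 5→10→8 bottleneck 27, total now 27
augment #2: 5→0→2→8 bottleneck 22, total now 49
augment #3: 5→3→2→8 bottleneck 9, total now 58
augment #4: 5→3→4→9→8 bottleneck 11, total now 69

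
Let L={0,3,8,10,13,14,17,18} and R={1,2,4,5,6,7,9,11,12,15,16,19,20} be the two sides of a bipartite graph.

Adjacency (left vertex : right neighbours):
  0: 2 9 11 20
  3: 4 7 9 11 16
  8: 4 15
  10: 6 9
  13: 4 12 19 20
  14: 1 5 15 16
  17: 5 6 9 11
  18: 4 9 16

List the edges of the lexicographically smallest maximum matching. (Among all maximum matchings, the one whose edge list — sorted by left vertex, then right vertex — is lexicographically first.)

|M| = 8 (so the lex-smallest maximum matching has 8 edges)
process left vertices in ascending order; for each, take the smallest-labelled available neighbour that still permits 8 edges overall, or leave it unmatched if none does
lex-smallest matching: {0-2, 3-4, 8-15, 10-6, 13-12, 14-1, 17-5, 18-9}

Lex-smallest maximum matching: {(0,2), (3,4), (8,15), (10,6), (13,12), (14,1), (17,5), (18,9)}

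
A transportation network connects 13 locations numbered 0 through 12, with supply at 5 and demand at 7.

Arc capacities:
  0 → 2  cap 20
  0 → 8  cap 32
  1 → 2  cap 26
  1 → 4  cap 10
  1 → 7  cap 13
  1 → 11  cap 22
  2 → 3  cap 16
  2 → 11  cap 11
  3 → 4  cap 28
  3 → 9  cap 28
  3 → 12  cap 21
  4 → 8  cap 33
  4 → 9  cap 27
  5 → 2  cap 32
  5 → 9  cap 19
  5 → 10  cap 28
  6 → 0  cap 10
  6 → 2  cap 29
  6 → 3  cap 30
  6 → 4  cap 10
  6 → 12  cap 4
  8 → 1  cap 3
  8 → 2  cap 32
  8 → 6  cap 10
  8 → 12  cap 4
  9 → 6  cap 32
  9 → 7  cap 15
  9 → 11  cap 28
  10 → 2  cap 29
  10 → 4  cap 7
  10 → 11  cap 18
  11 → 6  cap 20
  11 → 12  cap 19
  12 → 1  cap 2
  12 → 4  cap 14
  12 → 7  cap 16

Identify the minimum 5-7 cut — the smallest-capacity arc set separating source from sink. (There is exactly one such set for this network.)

augment #1: 5→9→7 push 15
augment #2: 5→2→3→12→7 push 16
augment #3: 5→2→11→12→1→7 push 2
augment #4: 5→10→4→8→1→7 push 3
max flow = 36; residual-reachable set from 5 gives S-side
cut edges (S→T): {(8,1), (9,7), (12,1), (12,7)} total cap 36

Min-cut arcs: {(8,1), (9,7), (12,1), (12,7)} (total capacity 36)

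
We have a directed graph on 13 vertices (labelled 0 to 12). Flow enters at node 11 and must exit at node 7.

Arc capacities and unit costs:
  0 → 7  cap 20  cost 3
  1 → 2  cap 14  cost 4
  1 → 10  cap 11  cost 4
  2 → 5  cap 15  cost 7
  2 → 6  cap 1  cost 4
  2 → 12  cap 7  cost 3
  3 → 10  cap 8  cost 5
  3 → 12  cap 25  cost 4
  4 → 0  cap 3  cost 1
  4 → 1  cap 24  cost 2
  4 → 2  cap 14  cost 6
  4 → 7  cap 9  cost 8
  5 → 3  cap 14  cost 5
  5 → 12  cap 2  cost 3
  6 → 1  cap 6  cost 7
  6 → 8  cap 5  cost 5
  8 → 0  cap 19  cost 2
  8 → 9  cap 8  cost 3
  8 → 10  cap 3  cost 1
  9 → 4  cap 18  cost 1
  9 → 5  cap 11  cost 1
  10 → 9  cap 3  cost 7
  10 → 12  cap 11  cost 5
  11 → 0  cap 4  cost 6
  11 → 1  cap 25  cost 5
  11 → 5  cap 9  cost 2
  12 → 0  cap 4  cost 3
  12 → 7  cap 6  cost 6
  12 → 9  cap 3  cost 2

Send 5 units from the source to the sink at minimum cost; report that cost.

Minimum cost for 5 units: 47

shortest-cost path #1: 11→0→7 push 4 @ unit cost 9 (adds 36)
shortest-cost path #2: 11→5→12→7 push 1 @ unit cost 11 (adds 11)
total cost = 47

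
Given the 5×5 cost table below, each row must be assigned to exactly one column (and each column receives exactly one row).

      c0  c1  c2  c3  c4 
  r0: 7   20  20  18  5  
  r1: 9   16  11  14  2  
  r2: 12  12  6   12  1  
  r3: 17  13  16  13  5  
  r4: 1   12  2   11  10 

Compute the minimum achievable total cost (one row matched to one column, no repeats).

Minimum assignment cost: 36

one of 2 optimal assignments: row0→col0 (cost 7), row1→col4 (cost 2), row2→col1 (cost 12), row3→col3 (cost 13), row4→col2 (cost 2)
total = 7 + 2 + 12 + 13 + 2 = 36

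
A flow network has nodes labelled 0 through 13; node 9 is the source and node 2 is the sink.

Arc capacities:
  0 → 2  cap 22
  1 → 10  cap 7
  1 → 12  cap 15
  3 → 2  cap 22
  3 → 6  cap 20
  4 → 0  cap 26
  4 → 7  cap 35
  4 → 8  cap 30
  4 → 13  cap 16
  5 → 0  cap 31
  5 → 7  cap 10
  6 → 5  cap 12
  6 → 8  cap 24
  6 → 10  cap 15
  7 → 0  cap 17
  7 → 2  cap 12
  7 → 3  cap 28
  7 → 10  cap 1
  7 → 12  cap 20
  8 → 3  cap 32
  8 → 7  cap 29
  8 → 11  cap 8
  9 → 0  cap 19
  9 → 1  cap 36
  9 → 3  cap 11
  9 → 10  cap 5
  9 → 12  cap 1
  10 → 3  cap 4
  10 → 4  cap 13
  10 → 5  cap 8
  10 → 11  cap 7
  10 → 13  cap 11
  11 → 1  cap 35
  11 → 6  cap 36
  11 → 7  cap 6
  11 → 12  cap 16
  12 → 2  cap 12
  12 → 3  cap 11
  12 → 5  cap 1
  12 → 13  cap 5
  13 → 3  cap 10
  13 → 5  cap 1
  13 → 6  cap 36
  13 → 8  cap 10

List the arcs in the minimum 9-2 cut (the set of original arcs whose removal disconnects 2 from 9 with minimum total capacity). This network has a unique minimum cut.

Min-cut arcs: {(1,10), (1,12), (9,0), (9,3), (9,10), (9,12)} (total capacity 58)

augment #1: 9→0→2 push 19
augment #2: 9→3→2 push 11
augment #3: 9→12→2 push 1
augment #4: 9→1→12→2 push 11
augment #5: 9→10→3→2 push 4
augment #6: 9→1→12→3→2 push 4
augment #7: 9→10→4→0→2 push 1
augment #8: 9→1→10→4→0→2 push 2
augment #9: 9→1→10→4→7→2 push 5
max flow = 58; residual-reachable set from 9 gives S-side
cut edges (S→T): {(1,10), (1,12), (9,0), (9,3), (9,10), (9,12)} total cap 58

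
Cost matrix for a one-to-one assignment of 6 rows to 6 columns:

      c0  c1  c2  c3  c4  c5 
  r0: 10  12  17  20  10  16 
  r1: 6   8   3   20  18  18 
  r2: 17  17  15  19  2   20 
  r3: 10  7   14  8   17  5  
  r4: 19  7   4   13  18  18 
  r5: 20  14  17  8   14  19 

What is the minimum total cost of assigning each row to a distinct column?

optimal assignment: row0→col0 (cost 10), row1→col2 (cost 3), row2→col4 (cost 2), row3→col5 (cost 5), row4→col1 (cost 7), row5→col3 (cost 8)
total = 10 + 3 + 2 + 5 + 7 + 8 = 35

Minimum assignment cost: 35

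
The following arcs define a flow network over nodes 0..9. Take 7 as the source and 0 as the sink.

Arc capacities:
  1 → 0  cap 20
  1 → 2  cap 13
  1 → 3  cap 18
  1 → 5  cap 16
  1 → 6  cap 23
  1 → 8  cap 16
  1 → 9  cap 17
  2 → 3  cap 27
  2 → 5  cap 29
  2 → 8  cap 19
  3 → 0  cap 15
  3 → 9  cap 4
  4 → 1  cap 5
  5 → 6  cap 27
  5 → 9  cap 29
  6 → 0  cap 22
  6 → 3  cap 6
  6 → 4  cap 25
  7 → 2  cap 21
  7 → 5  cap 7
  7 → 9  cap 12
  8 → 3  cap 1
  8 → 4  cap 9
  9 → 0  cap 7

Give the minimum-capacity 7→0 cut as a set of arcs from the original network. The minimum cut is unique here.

Min-cut arcs: {(7,2), (7,5), (9,0)} (total capacity 35)

augment #1: 7→9→0 push 7
augment #2: 7→2→3→0 push 15
augment #3: 7→5→6→0 push 7
augment #4: 7→2→5→6→0 push 6
max flow = 35; residual-reachable set from 7 gives S-side
cut edges (S→T): {(7,2), (7,5), (9,0)} total cap 35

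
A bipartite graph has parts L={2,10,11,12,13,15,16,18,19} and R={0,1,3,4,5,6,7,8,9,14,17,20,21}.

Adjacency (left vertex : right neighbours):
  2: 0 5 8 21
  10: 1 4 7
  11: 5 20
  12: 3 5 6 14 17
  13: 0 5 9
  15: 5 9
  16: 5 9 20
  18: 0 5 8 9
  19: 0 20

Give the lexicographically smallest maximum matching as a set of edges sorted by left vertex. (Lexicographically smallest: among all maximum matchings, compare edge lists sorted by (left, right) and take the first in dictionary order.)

|M| = 8 (so the lex-smallest maximum matching has 8 edges)
process left vertices in ascending order; for each, take the smallest-labelled available neighbour that still permits 8 edges overall, or leave it unmatched if none does
lex-smallest matching: {2-21, 10-1, 11-5, 12-3, 13-0, 15-9, 16-20, 18-8}

Lex-smallest maximum matching: {(2,21), (10,1), (11,5), (12,3), (13,0), (15,9), (16,20), (18,8)}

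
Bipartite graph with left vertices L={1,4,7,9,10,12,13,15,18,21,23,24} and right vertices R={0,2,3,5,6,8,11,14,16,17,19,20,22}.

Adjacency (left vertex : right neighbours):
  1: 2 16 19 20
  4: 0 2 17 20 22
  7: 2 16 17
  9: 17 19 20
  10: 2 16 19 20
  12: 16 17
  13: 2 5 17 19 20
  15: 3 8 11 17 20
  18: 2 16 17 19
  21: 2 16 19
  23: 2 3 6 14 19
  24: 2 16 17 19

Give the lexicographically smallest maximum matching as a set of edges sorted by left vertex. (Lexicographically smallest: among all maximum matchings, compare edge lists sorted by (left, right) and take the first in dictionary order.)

|M| = 9 (so the lex-smallest maximum matching has 9 edges)
process left vertices in ascending order; for each, take the smallest-labelled available neighbour that still permits 9 edges overall, or leave it unmatched if none does
lex-smallest matching: {1-2, 4-0, 7-16, 9-17, 10-20, 13-5, 15-3, 18-19, 23-6}

Lex-smallest maximum matching: {(1,2), (4,0), (7,16), (9,17), (10,20), (13,5), (15,3), (18,19), (23,6)}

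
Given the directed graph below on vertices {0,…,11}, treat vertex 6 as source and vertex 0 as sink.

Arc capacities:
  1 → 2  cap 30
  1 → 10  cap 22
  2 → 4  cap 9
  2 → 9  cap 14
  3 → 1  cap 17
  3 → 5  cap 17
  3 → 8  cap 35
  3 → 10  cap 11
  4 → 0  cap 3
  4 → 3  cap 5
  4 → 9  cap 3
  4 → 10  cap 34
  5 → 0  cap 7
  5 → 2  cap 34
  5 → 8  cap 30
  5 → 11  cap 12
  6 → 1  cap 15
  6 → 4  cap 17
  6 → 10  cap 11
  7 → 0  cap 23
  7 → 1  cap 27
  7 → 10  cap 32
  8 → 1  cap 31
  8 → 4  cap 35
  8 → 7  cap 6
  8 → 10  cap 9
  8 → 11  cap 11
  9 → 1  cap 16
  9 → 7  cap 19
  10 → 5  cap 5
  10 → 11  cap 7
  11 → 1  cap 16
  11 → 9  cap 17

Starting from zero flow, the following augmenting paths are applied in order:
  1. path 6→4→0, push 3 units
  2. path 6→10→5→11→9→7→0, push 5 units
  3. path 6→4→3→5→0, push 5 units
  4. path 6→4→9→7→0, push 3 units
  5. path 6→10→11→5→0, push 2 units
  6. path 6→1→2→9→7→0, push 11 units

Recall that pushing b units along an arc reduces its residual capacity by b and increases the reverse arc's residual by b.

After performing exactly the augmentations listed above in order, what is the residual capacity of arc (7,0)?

after path 1 (6→4→0, push 3): res(7,0)=23
after path 2 (6→10→5→11→9→7→0, push 5): res(7,0)=18
after path 3 (6→4→3→5→0, push 5): res(7,0)=18
after path 4 (6→4→9→7→0, push 3): res(7,0)=15
after path 5 (6→10→11→5→0, push 2): res(7,0)=15
after path 6 (6→1→2→9→7→0, push 11): res(7,0)=4

Residual capacity of (7,0): 4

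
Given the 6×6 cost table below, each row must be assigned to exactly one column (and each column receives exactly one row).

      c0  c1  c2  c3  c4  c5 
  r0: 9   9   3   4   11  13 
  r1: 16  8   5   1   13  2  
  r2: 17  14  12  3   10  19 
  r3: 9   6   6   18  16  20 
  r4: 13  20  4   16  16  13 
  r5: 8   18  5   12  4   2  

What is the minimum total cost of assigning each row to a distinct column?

Minimum assignment cost: 28

optimal assignment: row0→col0 (cost 9), row1→col5 (cost 2), row2→col3 (cost 3), row3→col1 (cost 6), row4→col2 (cost 4), row5→col4 (cost 4)
total = 9 + 2 + 3 + 6 + 4 + 4 = 28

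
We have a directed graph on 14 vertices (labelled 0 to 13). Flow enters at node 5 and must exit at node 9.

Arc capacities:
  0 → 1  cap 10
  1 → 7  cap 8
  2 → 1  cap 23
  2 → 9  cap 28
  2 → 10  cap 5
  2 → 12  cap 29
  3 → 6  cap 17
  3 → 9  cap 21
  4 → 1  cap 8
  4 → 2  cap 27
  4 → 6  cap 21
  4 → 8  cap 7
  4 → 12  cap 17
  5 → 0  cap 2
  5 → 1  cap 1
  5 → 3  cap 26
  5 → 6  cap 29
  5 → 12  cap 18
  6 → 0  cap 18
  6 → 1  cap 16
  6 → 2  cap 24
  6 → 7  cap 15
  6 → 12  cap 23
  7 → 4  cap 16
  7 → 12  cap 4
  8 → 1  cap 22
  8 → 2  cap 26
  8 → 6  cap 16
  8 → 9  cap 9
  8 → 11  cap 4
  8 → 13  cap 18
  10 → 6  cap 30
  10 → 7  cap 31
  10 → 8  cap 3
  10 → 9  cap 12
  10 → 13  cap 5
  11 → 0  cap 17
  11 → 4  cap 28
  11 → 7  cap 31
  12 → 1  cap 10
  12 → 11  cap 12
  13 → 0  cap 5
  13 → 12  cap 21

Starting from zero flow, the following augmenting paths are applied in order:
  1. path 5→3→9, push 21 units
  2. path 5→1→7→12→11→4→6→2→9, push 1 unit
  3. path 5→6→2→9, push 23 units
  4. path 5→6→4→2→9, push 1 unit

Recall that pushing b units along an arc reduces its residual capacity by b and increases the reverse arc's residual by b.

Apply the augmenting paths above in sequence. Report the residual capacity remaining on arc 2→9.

after path 1 (5→3→9, push 21): res(2,9)=28
after path 2 (5→1→7→12→11→4→6→2→9, push 1): res(2,9)=27
after path 3 (5→6→2→9, push 23): res(2,9)=4
after path 4 (5→6→4→2→9, push 1): res(2,9)=3

Residual capacity of (2,9): 3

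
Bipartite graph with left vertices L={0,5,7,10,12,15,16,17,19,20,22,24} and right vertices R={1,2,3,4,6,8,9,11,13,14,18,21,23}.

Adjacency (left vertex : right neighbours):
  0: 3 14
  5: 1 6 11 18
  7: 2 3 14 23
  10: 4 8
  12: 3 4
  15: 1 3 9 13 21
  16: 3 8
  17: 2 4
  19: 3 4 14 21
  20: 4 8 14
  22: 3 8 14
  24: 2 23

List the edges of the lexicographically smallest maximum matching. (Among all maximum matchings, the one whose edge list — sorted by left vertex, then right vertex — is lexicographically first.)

|M| = 9 (so the lex-smallest maximum matching has 9 edges)
process left vertices in ascending order; for each, take the smallest-labelled available neighbour that still permits 9 edges overall, or leave it unmatched if none does
lex-smallest matching: {0-3, 5-1, 7-2, 10-4, 15-9, 16-8, 19-21, 20-14, 24-23}

Lex-smallest maximum matching: {(0,3), (5,1), (7,2), (10,4), (15,9), (16,8), (19,21), (20,14), (24,23)}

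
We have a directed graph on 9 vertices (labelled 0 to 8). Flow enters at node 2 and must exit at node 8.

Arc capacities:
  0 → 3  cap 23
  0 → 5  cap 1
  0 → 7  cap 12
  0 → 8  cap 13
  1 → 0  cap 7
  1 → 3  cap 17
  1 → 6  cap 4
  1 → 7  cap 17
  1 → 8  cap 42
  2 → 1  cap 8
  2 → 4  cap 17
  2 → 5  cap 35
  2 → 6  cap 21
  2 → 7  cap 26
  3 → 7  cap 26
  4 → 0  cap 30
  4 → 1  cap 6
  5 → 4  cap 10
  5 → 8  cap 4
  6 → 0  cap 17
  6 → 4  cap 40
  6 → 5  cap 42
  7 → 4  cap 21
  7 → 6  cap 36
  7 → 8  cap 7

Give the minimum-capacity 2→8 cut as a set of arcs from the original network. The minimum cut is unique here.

Min-cut arcs: {(0,8), (2,1), (4,1), (5,8), (7,8)} (total capacity 38)

augment #1: 2→1→8 push 8
augment #2: 2→5→8 push 4
augment #3: 2→7→8 push 7
augment #4: 2→4→0→8 push 13
augment #5: 2→4→1→8 push 4
augment #6: 2→5→4→1→8 push 2
max flow = 38; residual-reachable set from 2 gives S-side
cut edges (S→T): {(0,8), (2,1), (4,1), (5,8), (7,8)} total cap 38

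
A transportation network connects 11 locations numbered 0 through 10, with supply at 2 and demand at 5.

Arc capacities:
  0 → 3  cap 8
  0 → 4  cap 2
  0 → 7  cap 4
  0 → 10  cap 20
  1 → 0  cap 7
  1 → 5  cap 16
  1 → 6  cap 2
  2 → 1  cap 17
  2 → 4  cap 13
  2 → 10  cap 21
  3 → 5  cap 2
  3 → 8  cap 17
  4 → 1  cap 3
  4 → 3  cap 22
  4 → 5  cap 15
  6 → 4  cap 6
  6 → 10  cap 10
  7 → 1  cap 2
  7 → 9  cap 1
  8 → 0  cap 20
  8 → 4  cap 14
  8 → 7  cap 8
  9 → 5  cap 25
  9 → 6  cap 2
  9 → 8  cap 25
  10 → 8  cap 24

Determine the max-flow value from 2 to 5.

augment #1: 2→1→5 bottleneck 16, total now 16
augment #2: 2→4→5 bottleneck 13, total now 29
augment #3: 2→1→0→3→5 bottleneck 1, total now 30
augment #4: 2→10→8→4→5 bottleneck 2, total now 32
augment #5: 2→10→8→0→3→5 bottleneck 1, total now 33
augment #6: 2→10→8→7→9→5 bottleneck 1, total now 34

Maximum flow value: 34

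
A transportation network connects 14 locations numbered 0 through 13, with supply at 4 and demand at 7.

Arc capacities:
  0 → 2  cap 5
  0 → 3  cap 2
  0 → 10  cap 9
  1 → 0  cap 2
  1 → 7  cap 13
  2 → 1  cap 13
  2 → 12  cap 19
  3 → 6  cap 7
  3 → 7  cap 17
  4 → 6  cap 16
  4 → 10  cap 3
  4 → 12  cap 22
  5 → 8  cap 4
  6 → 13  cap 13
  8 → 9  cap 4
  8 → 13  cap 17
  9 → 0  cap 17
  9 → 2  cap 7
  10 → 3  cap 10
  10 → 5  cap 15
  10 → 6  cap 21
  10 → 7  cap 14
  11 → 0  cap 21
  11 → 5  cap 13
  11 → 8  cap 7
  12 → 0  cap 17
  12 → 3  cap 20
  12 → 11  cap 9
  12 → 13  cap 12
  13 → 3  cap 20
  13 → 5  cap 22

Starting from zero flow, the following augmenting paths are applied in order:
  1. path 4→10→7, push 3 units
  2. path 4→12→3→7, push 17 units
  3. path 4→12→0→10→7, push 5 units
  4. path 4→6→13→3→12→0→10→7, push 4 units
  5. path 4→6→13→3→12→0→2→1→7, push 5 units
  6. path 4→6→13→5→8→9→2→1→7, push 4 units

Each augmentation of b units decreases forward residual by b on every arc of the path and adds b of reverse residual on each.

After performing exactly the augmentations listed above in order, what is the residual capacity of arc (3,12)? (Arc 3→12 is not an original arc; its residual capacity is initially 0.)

after path 1 (4→10→7, push 3): res(3,12)=0
after path 2 (4→12→3→7, push 17): res(3,12)=17
after path 3 (4→12→0→10→7, push 5): res(3,12)=17
after path 4 (4→6→13→3→12→0→10→7, push 4): res(3,12)=13
after path 5 (4→6→13→3→12→0→2→1→7, push 5): res(3,12)=8
after path 6 (4→6→13→5→8→9→2→1→7, push 4): res(3,12)=8

Residual capacity of (3,12): 8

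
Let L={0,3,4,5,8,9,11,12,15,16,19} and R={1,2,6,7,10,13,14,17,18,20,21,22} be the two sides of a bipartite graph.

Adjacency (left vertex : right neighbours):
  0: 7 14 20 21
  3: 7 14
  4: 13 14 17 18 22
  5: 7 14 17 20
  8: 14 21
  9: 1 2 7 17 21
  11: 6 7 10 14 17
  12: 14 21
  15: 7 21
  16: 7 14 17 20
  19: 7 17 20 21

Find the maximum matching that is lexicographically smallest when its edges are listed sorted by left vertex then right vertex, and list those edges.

|M| = 8 (so the lex-smallest maximum matching has 8 edges)
process left vertices in ascending order; for each, take the smallest-labelled available neighbour that still permits 8 edges overall, or leave it unmatched if none does
lex-smallest matching: {0-7, 3-14, 4-13, 5-17, 8-21, 9-1, 11-6, 16-20}

Lex-smallest maximum matching: {(0,7), (3,14), (4,13), (5,17), (8,21), (9,1), (11,6), (16,20)}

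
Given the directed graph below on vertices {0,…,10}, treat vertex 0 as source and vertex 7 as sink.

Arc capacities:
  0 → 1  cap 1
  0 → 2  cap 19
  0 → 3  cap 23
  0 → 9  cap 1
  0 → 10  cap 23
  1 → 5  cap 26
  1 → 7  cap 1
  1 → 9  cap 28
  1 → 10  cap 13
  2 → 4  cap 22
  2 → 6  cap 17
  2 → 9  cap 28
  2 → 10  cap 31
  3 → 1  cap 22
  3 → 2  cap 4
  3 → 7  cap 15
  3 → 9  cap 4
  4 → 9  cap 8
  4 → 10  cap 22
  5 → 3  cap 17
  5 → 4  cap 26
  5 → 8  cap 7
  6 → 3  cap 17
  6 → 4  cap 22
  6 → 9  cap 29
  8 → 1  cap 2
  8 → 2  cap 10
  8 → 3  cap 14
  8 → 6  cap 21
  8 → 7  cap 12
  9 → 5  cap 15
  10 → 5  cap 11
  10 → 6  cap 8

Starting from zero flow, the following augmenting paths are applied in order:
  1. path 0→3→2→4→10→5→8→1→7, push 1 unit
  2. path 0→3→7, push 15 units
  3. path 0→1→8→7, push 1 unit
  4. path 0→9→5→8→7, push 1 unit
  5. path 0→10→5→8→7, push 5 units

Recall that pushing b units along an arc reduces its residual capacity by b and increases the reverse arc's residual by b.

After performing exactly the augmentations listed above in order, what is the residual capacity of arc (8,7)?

Residual capacity of (8,7): 5

after path 1 (0→3→2→4→10→5→8→1→7, push 1): res(8,7)=12
after path 2 (0→3→7, push 15): res(8,7)=12
after path 3 (0→1→8→7, push 1): res(8,7)=11
after path 4 (0→9→5→8→7, push 1): res(8,7)=10
after path 5 (0→10→5→8→7, push 5): res(8,7)=5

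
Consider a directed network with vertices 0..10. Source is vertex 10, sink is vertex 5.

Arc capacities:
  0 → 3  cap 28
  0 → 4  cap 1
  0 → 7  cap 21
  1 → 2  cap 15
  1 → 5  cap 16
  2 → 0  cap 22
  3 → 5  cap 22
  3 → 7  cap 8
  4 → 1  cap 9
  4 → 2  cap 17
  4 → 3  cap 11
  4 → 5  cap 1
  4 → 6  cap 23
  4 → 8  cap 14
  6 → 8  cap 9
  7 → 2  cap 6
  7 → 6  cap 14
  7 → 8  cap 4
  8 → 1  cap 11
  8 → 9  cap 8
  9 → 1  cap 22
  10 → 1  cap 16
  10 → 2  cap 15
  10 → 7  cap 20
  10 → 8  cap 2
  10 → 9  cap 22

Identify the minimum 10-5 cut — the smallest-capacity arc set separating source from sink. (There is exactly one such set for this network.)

augment #1: 10→1→5 push 16
augment #2: 10→2→0→3→5 push 15
augment #3: 10→7→2→0→3→5 push 6
augment #4: 10→8→1→2→0→3→5 push 1
max flow = 38; residual-reachable set from 10 gives S-side
cut edges (S→T): {(1,5), (2,0)} total cap 38

Min-cut arcs: {(1,5), (2,0)} (total capacity 38)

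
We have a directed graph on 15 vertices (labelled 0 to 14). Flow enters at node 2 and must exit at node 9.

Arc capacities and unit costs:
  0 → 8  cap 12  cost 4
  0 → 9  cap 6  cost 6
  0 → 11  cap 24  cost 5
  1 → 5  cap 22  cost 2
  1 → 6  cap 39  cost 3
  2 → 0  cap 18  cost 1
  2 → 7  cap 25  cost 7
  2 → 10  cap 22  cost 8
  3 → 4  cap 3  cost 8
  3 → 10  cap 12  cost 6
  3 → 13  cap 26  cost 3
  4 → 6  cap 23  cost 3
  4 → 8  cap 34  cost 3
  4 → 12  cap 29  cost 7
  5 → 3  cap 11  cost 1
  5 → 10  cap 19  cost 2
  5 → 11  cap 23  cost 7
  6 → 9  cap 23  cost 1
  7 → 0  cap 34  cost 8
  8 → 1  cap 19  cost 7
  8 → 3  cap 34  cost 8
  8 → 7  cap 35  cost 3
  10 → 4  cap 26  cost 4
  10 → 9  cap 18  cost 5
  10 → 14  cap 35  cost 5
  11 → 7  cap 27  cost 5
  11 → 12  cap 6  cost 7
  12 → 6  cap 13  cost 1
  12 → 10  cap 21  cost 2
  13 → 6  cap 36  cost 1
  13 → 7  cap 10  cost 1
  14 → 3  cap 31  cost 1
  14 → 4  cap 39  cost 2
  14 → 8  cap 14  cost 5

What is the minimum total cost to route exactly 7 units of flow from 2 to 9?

Minimum cost for 7 units: 55

shortest-cost path #1: 2→0→9 push 6 @ unit cost 7 (adds 42)
shortest-cost path #2: 2→10→9 push 1 @ unit cost 13 (adds 13)
total cost = 55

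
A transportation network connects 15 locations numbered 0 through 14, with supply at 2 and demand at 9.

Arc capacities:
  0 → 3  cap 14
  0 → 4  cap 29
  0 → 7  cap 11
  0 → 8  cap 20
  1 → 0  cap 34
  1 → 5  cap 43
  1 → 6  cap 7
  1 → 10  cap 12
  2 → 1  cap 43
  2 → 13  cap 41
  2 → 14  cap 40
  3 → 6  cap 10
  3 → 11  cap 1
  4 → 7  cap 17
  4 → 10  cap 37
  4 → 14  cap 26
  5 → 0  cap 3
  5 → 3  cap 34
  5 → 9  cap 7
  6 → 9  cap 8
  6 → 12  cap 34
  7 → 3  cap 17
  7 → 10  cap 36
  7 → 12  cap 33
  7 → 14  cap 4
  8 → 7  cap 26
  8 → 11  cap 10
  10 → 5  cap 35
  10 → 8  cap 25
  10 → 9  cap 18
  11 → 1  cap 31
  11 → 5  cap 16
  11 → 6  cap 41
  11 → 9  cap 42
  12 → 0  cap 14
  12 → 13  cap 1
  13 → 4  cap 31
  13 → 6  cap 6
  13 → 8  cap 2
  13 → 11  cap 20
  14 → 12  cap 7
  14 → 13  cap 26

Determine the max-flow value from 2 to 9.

Maximum flow value: 64

augment #1: 2→1→5→9 bottleneck 7, total now 7
augment #2: 2→1→6→9 bottleneck 7, total now 14
augment #3: 2→1→10→9 bottleneck 12, total now 26
augment #4: 2→13→6→9 bottleneck 1, total now 27
augment #5: 2→13→11→9 bottleneck 20, total now 47
augment #6: 2→13→4→10→9 bottleneck 6, total now 53
augment #7: 2→13→8→11→9 bottleneck 2, total now 55
augment #8: 2→1→0→3→11→9 bottleneck 1, total now 56
augment #9: 2→1→0→8→11→9 bottleneck 8, total now 64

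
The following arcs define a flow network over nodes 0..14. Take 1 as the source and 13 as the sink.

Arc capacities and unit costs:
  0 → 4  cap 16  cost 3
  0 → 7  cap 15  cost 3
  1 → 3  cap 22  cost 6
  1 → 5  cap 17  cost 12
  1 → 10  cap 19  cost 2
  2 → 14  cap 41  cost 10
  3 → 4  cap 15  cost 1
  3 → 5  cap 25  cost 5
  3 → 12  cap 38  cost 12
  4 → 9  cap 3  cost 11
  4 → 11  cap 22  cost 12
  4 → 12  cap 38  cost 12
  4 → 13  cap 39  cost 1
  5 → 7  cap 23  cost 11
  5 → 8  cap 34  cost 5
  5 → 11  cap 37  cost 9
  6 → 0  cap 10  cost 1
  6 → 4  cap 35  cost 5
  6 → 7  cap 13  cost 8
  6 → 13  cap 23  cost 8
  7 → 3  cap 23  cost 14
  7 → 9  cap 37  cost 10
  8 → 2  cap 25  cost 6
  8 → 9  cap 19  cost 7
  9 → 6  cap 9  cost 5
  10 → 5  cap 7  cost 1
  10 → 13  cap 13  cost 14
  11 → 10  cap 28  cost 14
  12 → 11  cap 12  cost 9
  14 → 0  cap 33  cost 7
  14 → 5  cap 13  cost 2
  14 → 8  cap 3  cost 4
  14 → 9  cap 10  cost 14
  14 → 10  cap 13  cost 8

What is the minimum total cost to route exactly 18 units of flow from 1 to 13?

shortest-cost path #1: 1→3→4→13 push 15 @ unit cost 8 (adds 120)
shortest-cost path #2: 1→10→13 push 3 @ unit cost 16 (adds 48)
total cost = 168

Minimum cost for 18 units: 168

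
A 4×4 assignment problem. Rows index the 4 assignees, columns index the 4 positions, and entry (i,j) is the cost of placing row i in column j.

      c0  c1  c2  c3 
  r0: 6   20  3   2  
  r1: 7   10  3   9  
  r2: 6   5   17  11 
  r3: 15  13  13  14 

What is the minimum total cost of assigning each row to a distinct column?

Minimum assignment cost: 24

optimal assignment: row0→col3 (cost 2), row1→col2 (cost 3), row2→col0 (cost 6), row3→col1 (cost 13)
total = 2 + 3 + 6 + 13 = 24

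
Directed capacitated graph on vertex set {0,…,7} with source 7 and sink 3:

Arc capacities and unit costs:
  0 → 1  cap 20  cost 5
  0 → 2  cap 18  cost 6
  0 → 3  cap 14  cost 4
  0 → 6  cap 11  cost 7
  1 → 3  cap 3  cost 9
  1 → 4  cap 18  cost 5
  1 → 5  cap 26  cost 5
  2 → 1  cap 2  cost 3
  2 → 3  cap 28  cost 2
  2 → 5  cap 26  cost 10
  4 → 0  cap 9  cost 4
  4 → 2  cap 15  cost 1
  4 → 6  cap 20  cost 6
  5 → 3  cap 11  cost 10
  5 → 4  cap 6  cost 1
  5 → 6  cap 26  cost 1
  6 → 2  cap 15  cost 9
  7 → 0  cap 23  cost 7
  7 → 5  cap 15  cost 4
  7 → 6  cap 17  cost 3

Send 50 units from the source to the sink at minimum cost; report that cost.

Minimum cost for 50 units: 628

shortest-cost path #1: 7→5→4→2→3 push 6 @ unit cost 8 (adds 48)
shortest-cost path #2: 7→0→3 push 14 @ unit cost 11 (adds 154)
shortest-cost path #3: 7→5→3 push 9 @ unit cost 14 (adds 126)
shortest-cost path #4: 7→6→2→3 push 15 @ unit cost 14 (adds 210)
shortest-cost path #5: 7→0→2→3 push 6 @ unit cost 15 (adds 90)
total cost = 628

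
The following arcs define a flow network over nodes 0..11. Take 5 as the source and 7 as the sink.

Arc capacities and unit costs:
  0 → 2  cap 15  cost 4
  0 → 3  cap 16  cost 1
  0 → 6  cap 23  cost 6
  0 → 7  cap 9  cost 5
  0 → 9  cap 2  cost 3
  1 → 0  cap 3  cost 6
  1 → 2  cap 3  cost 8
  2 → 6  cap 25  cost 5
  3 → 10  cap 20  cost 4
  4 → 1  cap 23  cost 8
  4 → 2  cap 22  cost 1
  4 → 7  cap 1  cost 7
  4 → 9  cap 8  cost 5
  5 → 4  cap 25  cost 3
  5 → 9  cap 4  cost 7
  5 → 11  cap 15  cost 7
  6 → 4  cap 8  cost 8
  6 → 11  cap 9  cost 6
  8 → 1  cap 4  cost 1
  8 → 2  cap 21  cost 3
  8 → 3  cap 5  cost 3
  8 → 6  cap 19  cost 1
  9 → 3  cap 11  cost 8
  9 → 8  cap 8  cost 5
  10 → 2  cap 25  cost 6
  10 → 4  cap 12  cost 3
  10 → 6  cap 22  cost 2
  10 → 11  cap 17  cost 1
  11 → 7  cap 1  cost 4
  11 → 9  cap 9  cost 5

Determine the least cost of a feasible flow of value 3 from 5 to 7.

Minimum cost for 3 units: 43

shortest-cost path #1: 5→4→7 push 1 @ unit cost 10 (adds 10)
shortest-cost path #2: 5→11→7 push 1 @ unit cost 11 (adds 11)
shortest-cost path #3: 5→4→1→0→7 push 1 @ unit cost 22 (adds 22)
total cost = 43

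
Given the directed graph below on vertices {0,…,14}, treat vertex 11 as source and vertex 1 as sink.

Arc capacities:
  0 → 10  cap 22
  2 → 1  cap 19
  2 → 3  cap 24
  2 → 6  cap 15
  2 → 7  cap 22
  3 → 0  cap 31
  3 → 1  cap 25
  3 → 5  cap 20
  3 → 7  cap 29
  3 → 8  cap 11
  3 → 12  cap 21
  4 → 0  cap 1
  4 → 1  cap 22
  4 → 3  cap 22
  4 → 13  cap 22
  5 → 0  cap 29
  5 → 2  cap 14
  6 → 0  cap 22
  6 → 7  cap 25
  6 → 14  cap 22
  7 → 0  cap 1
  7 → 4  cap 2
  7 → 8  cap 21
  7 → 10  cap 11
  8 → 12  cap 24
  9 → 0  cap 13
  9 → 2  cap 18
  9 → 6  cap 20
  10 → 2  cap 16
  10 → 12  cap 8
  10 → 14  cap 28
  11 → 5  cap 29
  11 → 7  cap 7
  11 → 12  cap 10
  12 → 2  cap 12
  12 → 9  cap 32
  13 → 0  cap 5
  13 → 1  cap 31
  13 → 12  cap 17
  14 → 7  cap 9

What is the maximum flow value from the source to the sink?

Maximum flow value: 45

augment #1: 11→5→2→1 bottleneck 14, total now 14
augment #2: 11→7→4→1 bottleneck 2, total now 16
augment #3: 11→12→2→1 bottleneck 5, total now 21
augment #4: 11→12→2→3→1 bottleneck 5, total now 26
augment #5: 11→7→10→2→3→1 bottleneck 5, total now 31
augment #6: 11→5→0→10→2→3→1 bottleneck 11, total now 42
augment #7: 11→5→0→10→12→2→3→1 bottleneck 2, total now 44
augment #8: 11→5→0→10→12→9→2→3→1 bottleneck 1, total now 45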